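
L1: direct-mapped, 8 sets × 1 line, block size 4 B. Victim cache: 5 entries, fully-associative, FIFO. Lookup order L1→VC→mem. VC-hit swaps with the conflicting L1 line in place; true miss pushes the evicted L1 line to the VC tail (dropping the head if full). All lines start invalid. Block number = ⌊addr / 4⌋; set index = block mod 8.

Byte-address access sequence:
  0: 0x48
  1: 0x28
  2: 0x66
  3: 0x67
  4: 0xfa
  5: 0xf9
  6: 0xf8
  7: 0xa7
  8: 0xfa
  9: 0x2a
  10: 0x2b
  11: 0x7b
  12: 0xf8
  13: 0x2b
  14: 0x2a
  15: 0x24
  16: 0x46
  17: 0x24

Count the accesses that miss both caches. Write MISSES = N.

#0 0x48→b18/s2 MISS; vc=[]
#1 0x28→b10/s2 MISS; vc=[18]
#2 0x66→b25/s1 MISS; vc=[18]
#3 0x67→b25/s1 L1-HIT; vc=[18]
#4 0xfa→b62/s6 MISS; vc=[18]
#5 0xf9→b62/s6 L1-HIT; vc=[18]
#6 0xf8→b62/s6 L1-HIT; vc=[18]
#7 0xa7→b41/s1 MISS; vc=[18,25]
#8 0xfa→b62/s6 L1-HIT; vc=[18,25]
#9 0x2a→b10/s2 L1-HIT; vc=[18,25]
#10 0x2b→b10/s2 L1-HIT; vc=[18,25]
#11 0x7b→b30/s6 MISS; vc=[18,25,62]
#12 0xf8→b62/s6 VC-HIT; vc=[18,25,30]
#13 0x2b→b10/s2 L1-HIT; vc=[18,25,30]
#14 0x2a→b10/s2 L1-HIT; vc=[18,25,30]
#15 0x24→b9/s1 MISS; vc=[18,25,30,41]
#16 0x46→b17/s1 MISS; vc=[18,25,30,41,9]
#17 0x24→b9/s1 VC-HIT; vc=[18,25,30,41,17]

MISSES = 8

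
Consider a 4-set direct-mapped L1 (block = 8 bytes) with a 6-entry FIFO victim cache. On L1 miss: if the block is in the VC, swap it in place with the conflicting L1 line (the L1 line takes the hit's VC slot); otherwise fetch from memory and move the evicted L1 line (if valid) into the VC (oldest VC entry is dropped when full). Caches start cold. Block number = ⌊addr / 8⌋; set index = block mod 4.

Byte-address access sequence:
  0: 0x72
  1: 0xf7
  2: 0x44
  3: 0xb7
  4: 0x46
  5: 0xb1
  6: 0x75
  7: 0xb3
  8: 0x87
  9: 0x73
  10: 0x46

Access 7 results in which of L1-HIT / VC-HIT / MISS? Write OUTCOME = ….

OUTCOME = VC-HIT

  [0] addr=0x72 blk=14 s=2: MISS | VC []
  [1] addr=0xf7 blk=30 s=2: MISS | VC [14]
  [2] addr=0x44 blk=8 s=0: MISS | VC [14]
  [3] addr=0xb7 blk=22 s=2: MISS | VC [14, 30]
  [4] addr=0x46 blk=8 s=0: L1-HIT | VC [14, 30]
  [5] addr=0xb1 blk=22 s=2: L1-HIT | VC [14, 30]
  [6] addr=0x75 blk=14 s=2: VC-HIT | VC [22, 30]
  [7] addr=0xb3 blk=22 s=2: VC-HIT | VC [14, 30]
  [8] addr=0x87 blk=16 s=0: MISS | VC [14, 30, 8]
  [9] addr=0x73 blk=14 s=2: VC-HIT | VC [22, 30, 8]
  [10] addr=0x46 blk=8 s=0: VC-HIT | VC [22, 30, 16]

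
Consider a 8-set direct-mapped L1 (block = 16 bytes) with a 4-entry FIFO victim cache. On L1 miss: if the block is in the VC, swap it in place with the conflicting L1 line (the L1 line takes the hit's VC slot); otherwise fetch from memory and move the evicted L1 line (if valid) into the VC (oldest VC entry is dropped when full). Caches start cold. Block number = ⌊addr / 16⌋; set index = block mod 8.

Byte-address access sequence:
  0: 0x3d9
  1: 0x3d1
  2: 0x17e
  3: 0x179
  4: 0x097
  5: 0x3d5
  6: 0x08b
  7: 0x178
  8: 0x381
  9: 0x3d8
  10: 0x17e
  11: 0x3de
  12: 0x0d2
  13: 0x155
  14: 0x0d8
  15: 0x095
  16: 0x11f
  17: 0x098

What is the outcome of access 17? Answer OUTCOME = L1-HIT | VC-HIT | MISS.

  [0] addr=0x3d9 blk=61 s=5: MISS | VC []
  [1] addr=0x3d1 blk=61 s=5: L1-HIT | VC []
  [2] addr=0x17e blk=23 s=7: MISS | VC []
  [3] addr=0x179 blk=23 s=7: L1-HIT | VC []
  [4] addr=0x97 blk=9 s=1: MISS | VC []
  [5] addr=0x3d5 blk=61 s=5: L1-HIT | VC []
  [6] addr=0x8b blk=8 s=0: MISS | VC []
  [7] addr=0x178 blk=23 s=7: L1-HIT | VC []
  [8] addr=0x381 blk=56 s=0: MISS | VC [8]
  [9] addr=0x3d8 blk=61 s=5: L1-HIT | VC [8]
  [10] addr=0x17e blk=23 s=7: L1-HIT | VC [8]
  [11] addr=0x3de blk=61 s=5: L1-HIT | VC [8]
  [12] addr=0xd2 blk=13 s=5: MISS | VC [8, 61]
  [13] addr=0x155 blk=21 s=5: MISS | VC [8, 61, 13]
  [14] addr=0xd8 blk=13 s=5: VC-HIT | VC [8, 61, 21]
  [15] addr=0x95 blk=9 s=1: L1-HIT | VC [8, 61, 21]
  [16] addr=0x11f blk=17 s=1: MISS | VC [8, 61, 21, 9]
  [17] addr=0x98 blk=9 s=1: VC-HIT | VC [8, 61, 21, 17]

OUTCOME = VC-HIT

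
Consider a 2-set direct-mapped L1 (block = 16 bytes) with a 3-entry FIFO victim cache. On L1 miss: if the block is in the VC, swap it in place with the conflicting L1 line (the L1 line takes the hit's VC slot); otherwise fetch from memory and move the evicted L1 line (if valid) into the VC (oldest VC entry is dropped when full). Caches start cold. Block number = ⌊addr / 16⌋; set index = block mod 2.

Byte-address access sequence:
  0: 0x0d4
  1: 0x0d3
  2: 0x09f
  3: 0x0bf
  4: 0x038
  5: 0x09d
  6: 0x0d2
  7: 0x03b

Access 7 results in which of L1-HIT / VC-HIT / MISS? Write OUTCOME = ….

OUTCOME = VC-HIT

  [0] addr=0xd4 blk=13 s=1: MISS | VC []
  [1] addr=0xd3 blk=13 s=1: L1-HIT | VC []
  [2] addr=0x9f blk=9 s=1: MISS | VC [13]
  [3] addr=0xbf blk=11 s=1: MISS | VC [13, 9]
  [4] addr=0x38 blk=3 s=1: MISS | VC [13, 9, 11]
  [5] addr=0x9d blk=9 s=1: VC-HIT | VC [13, 3, 11]
  [6] addr=0xd2 blk=13 s=1: VC-HIT | VC [9, 3, 11]
  [7] addr=0x3b blk=3 s=1: VC-HIT | VC [9, 13, 11]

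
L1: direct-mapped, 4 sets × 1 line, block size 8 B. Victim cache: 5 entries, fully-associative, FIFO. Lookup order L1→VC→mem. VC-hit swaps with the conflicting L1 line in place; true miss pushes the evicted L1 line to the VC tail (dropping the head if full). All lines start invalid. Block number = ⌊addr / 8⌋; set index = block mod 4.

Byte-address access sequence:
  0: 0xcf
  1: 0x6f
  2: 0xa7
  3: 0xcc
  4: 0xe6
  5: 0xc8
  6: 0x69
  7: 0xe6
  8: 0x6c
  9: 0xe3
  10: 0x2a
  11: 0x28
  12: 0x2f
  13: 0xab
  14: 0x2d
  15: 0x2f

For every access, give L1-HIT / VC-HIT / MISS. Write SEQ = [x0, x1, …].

  [0] addr=0xcf blk=25 s=1: MISS | VC []
  [1] addr=0x6f blk=13 s=1: MISS | VC [25]
  [2] addr=0xa7 blk=20 s=0: MISS | VC [25]
  [3] addr=0xcc blk=25 s=1: VC-HIT | VC [13]
  [4] addr=0xe6 blk=28 s=0: MISS | VC [13, 20]
  [5] addr=0xc8 blk=25 s=1: L1-HIT | VC [13, 20]
  [6] addr=0x69 blk=13 s=1: VC-HIT | VC [25, 20]
  [7] addr=0xe6 blk=28 s=0: L1-HIT | VC [25, 20]
  [8] addr=0x6c blk=13 s=1: L1-HIT | VC [25, 20]
  [9] addr=0xe3 blk=28 s=0: L1-HIT | VC [25, 20]
  [10] addr=0x2a blk=5 s=1: MISS | VC [25, 20, 13]
  [11] addr=0x28 blk=5 s=1: L1-HIT | VC [25, 20, 13]
  [12] addr=0x2f blk=5 s=1: L1-HIT | VC [25, 20, 13]
  [13] addr=0xab blk=21 s=1: MISS | VC [25, 20, 13, 5]
  [14] addr=0x2d blk=5 s=1: VC-HIT | VC [25, 20, 13, 21]
  [15] addr=0x2f blk=5 s=1: L1-HIT | VC [25, 20, 13, 21]

SEQ = [MISS, MISS, MISS, VC-HIT, MISS, L1-HIT, VC-HIT, L1-HIT, L1-HIT, L1-HIT, MISS, L1-HIT, L1-HIT, MISS, VC-HIT, L1-HIT]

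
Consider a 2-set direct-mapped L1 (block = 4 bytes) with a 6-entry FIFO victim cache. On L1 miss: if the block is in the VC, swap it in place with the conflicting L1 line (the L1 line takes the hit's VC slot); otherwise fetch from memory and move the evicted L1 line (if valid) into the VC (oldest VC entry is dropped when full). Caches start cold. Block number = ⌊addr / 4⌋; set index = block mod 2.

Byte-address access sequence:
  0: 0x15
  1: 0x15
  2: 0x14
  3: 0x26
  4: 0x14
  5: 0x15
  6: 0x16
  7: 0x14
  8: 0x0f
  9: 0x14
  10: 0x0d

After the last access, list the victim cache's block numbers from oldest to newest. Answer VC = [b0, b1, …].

VC = [9, 5]

  [0] addr=0x15 blk=5 s=1: MISS | VC []
  [1] addr=0x15 blk=5 s=1: L1-HIT | VC []
  [2] addr=0x14 blk=5 s=1: L1-HIT | VC []
  [3] addr=0x26 blk=9 s=1: MISS | VC [5]
  [4] addr=0x14 blk=5 s=1: VC-HIT | VC [9]
  [5] addr=0x15 blk=5 s=1: L1-HIT | VC [9]
  [6] addr=0x16 blk=5 s=1: L1-HIT | VC [9]
  [7] addr=0x14 blk=5 s=1: L1-HIT | VC [9]
  [8] addr=0xf blk=3 s=1: MISS | VC [9, 5]
  [9] addr=0x14 blk=5 s=1: VC-HIT | VC [9, 3]
  [10] addr=0xd blk=3 s=1: VC-HIT | VC [9, 5]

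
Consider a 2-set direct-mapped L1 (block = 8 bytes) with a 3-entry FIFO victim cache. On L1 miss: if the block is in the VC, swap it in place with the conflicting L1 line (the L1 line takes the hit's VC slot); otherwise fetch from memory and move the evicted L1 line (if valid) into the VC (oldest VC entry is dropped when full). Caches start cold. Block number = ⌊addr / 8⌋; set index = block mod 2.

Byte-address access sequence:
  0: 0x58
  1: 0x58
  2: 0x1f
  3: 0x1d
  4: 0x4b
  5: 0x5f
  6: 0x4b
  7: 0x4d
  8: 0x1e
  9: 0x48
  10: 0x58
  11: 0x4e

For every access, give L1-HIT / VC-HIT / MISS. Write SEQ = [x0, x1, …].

SEQ = [MISS, L1-HIT, MISS, L1-HIT, MISS, VC-HIT, VC-HIT, L1-HIT, VC-HIT, VC-HIT, VC-HIT, VC-HIT]

  [0] addr=0x58 blk=11 s=1: MISS | VC []
  [1] addr=0x58 blk=11 s=1: L1-HIT | VC []
  [2] addr=0x1f blk=3 s=1: MISS | VC [11]
  [3] addr=0x1d blk=3 s=1: L1-HIT | VC [11]
  [4] addr=0x4b blk=9 s=1: MISS | VC [11, 3]
  [5] addr=0x5f blk=11 s=1: VC-HIT | VC [9, 3]
  [6] addr=0x4b blk=9 s=1: VC-HIT | VC [11, 3]
  [7] addr=0x4d blk=9 s=1: L1-HIT | VC [11, 3]
  [8] addr=0x1e blk=3 s=1: VC-HIT | VC [11, 9]
  [9] addr=0x48 blk=9 s=1: VC-HIT | VC [11, 3]
  [10] addr=0x58 blk=11 s=1: VC-HIT | VC [9, 3]
  [11] addr=0x4e blk=9 s=1: VC-HIT | VC [11, 3]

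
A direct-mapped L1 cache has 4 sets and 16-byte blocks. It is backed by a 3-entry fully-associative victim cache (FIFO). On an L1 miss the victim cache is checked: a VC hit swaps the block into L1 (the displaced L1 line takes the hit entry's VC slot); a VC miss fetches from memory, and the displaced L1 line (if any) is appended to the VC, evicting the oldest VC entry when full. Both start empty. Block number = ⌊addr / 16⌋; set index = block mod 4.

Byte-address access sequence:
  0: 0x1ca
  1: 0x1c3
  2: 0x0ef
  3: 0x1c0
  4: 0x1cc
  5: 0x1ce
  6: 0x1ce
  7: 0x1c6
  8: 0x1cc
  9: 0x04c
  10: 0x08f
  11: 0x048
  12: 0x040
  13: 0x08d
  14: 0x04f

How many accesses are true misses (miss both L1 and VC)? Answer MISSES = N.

MISSES = 4

  [0] addr=0x1ca blk=28 s=0: MISS | VC []
  [1] addr=0x1c3 blk=28 s=0: L1-HIT | VC []
  [2] addr=0xef blk=14 s=2: MISS | VC []
  [3] addr=0x1c0 blk=28 s=0: L1-HIT | VC []
  [4] addr=0x1cc blk=28 s=0: L1-HIT | VC []
  [5] addr=0x1ce blk=28 s=0: L1-HIT | VC []
  [6] addr=0x1ce blk=28 s=0: L1-HIT | VC []
  [7] addr=0x1c6 blk=28 s=0: L1-HIT | VC []
  [8] addr=0x1cc blk=28 s=0: L1-HIT | VC []
  [9] addr=0x4c blk=4 s=0: MISS | VC [28]
  [10] addr=0x8f blk=8 s=0: MISS | VC [28, 4]
  [11] addr=0x48 blk=4 s=0: VC-HIT | VC [28, 8]
  [12] addr=0x40 blk=4 s=0: L1-HIT | VC [28, 8]
  [13] addr=0x8d blk=8 s=0: VC-HIT | VC [28, 4]
  [14] addr=0x4f blk=4 s=0: VC-HIT | VC [28, 8]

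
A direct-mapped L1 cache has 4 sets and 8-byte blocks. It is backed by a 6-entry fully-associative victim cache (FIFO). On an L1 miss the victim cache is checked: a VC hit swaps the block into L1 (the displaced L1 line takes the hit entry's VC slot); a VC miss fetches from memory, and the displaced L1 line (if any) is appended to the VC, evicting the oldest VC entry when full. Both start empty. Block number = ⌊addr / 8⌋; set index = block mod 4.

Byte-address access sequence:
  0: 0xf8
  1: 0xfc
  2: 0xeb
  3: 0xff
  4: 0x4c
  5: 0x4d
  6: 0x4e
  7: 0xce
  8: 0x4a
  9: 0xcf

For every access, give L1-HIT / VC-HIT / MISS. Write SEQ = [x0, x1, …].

#0 0xf8→b31/s3 MISS; vc=[]
#1 0xfc→b31/s3 L1-HIT; vc=[]
#2 0xeb→b29/s1 MISS; vc=[]
#3 0xff→b31/s3 L1-HIT; vc=[]
#4 0x4c→b9/s1 MISS; vc=[29]
#5 0x4d→b9/s1 L1-HIT; vc=[29]
#6 0x4e→b9/s1 L1-HIT; vc=[29]
#7 0xce→b25/s1 MISS; vc=[29,9]
#8 0x4a→b9/s1 VC-HIT; vc=[29,25]
#9 0xcf→b25/s1 VC-HIT; vc=[29,9]

SEQ = [MISS, L1-HIT, MISS, L1-HIT, MISS, L1-HIT, L1-HIT, MISS, VC-HIT, VC-HIT]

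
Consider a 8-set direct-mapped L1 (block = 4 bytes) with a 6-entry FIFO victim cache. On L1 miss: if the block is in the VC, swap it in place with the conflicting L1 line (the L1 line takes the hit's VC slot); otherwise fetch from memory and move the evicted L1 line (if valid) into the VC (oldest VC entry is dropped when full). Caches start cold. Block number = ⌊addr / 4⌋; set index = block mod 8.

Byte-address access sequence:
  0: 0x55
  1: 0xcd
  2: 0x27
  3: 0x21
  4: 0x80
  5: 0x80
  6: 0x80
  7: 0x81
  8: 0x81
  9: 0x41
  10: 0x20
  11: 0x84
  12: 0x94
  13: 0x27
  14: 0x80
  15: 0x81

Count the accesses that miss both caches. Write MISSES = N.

#0 0x55→b21/s5 MISS; vc=[]
#1 0xcd→b51/s3 MISS; vc=[]
#2 0x27→b9/s1 MISS; vc=[]
#3 0x21→b8/s0 MISS; vc=[]
#4 0x80→b32/s0 MISS; vc=[8]
#5 0x80→b32/s0 L1-HIT; vc=[8]
#6 0x80→b32/s0 L1-HIT; vc=[8]
#7 0x81→b32/s0 L1-HIT; vc=[8]
#8 0x81→b32/s0 L1-HIT; vc=[8]
#9 0x41→b16/s0 MISS; vc=[8,32]
#10 0x20→b8/s0 VC-HIT; vc=[16,32]
#11 0x84→b33/s1 MISS; vc=[16,32,9]
#12 0x94→b37/s5 MISS; vc=[16,32,9,21]
#13 0x27→b9/s1 VC-HIT; vc=[16,32,33,21]
#14 0x80→b32/s0 VC-HIT; vc=[16,8,33,21]
#15 0x81→b32/s0 L1-HIT; vc=[16,8,33,21]

MISSES = 8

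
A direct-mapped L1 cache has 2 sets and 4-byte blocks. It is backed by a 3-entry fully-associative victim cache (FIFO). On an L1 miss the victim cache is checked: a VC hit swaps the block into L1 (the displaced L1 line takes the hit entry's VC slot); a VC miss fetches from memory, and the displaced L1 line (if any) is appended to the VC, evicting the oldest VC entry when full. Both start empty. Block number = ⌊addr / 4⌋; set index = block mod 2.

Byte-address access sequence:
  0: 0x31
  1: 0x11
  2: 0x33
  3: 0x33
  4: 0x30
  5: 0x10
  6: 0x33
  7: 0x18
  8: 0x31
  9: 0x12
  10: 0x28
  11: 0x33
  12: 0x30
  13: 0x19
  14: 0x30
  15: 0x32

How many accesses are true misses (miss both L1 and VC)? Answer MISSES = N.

MISSES = 4

#0 0x31→b12/s0 MISS; vc=[]
#1 0x11→b4/s0 MISS; vc=[12]
#2 0x33→b12/s0 VC-HIT; vc=[4]
#3 0x33→b12/s0 L1-HIT; vc=[4]
#4 0x30→b12/s0 L1-HIT; vc=[4]
#5 0x10→b4/s0 VC-HIT; vc=[12]
#6 0x33→b12/s0 VC-HIT; vc=[4]
#7 0x18→b6/s0 MISS; vc=[4,12]
#8 0x31→b12/s0 VC-HIT; vc=[4,6]
#9 0x12→b4/s0 VC-HIT; vc=[12,6]
#10 0x28→b10/s0 MISS; vc=[12,6,4]
#11 0x33→b12/s0 VC-HIT; vc=[10,6,4]
#12 0x30→b12/s0 L1-HIT; vc=[10,6,4]
#13 0x19→b6/s0 VC-HIT; vc=[10,12,4]
#14 0x30→b12/s0 VC-HIT; vc=[10,6,4]
#15 0x32→b12/s0 L1-HIT; vc=[10,6,4]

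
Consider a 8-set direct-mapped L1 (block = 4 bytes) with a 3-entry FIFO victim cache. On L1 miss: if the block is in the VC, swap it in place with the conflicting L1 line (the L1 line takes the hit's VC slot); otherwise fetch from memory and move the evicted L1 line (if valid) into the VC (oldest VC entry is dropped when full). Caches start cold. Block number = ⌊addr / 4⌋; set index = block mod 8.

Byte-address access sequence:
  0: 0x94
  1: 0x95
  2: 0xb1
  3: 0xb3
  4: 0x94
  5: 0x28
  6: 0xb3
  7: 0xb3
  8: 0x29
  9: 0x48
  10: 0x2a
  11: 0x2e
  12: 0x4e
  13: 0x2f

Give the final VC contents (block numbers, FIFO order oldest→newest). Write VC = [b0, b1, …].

VC = [18, 19]

  [0] addr=0x94 blk=37 s=5: MISS | VC []
  [1] addr=0x95 blk=37 s=5: L1-HIT | VC []
  [2] addr=0xb1 blk=44 s=4: MISS | VC []
  [3] addr=0xb3 blk=44 s=4: L1-HIT | VC []
  [4] addr=0x94 blk=37 s=5: L1-HIT | VC []
  [5] addr=0x28 blk=10 s=2: MISS | VC []
  [6] addr=0xb3 blk=44 s=4: L1-HIT | VC []
  [7] addr=0xb3 blk=44 s=4: L1-HIT | VC []
  [8] addr=0x29 blk=10 s=2: L1-HIT | VC []
  [9] addr=0x48 blk=18 s=2: MISS | VC [10]
  [10] addr=0x2a blk=10 s=2: VC-HIT | VC [18]
  [11] addr=0x2e blk=11 s=3: MISS | VC [18]
  [12] addr=0x4e blk=19 s=3: MISS | VC [18, 11]
  [13] addr=0x2f blk=11 s=3: VC-HIT | VC [18, 19]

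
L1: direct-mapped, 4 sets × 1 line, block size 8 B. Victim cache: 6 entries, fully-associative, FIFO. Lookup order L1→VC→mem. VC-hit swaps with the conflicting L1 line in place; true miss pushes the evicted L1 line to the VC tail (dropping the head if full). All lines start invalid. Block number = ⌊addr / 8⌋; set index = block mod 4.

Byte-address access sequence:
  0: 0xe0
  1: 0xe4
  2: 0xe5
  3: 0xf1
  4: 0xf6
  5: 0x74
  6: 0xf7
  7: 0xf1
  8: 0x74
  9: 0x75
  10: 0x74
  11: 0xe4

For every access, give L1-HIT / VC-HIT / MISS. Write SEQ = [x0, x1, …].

SEQ = [MISS, L1-HIT, L1-HIT, MISS, L1-HIT, MISS, VC-HIT, L1-HIT, VC-HIT, L1-HIT, L1-HIT, L1-HIT]

0: 0xe0 (blk 28, set 0) → MISS  vc=[]
1: 0xe4 (blk 28, set 0) → L1-HIT  vc=[]
2: 0xe5 (blk 28, set 0) → L1-HIT  vc=[]
3: 0xf1 (blk 30, set 2) → MISS  vc=[]
4: 0xf6 (blk 30, set 2) → L1-HIT  vc=[]
5: 0x74 (blk 14, set 2) → MISS  vc=[30]
6: 0xf7 (blk 30, set 2) → VC-HIT  vc=[14]
7: 0xf1 (blk 30, set 2) → L1-HIT  vc=[14]
8: 0x74 (blk 14, set 2) → VC-HIT  vc=[30]
9: 0x75 (blk 14, set 2) → L1-HIT  vc=[30]
10: 0x74 (blk 14, set 2) → L1-HIT  vc=[30]
11: 0xe4 (blk 28, set 0) → L1-HIT  vc=[30]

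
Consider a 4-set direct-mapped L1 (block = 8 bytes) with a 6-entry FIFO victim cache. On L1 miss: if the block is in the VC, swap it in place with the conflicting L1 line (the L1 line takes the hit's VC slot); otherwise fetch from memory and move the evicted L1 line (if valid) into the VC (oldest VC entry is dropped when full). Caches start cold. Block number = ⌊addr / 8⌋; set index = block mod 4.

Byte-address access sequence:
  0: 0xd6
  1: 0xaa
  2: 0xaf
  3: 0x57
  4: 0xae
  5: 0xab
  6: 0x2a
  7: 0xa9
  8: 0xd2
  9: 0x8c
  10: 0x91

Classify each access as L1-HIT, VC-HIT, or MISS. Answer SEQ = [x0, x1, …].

#0 0xd6→b26/s2 MISS; vc=[]
#1 0xaa→b21/s1 MISS; vc=[]
#2 0xaf→b21/s1 L1-HIT; vc=[]
#3 0x57→b10/s2 MISS; vc=[26]
#4 0xae→b21/s1 L1-HIT; vc=[26]
#5 0xab→b21/s1 L1-HIT; vc=[26]
#6 0x2a→b5/s1 MISS; vc=[26,21]
#7 0xa9→b21/s1 VC-HIT; vc=[26,5]
#8 0xd2→b26/s2 VC-HIT; vc=[10,5]
#9 0x8c→b17/s1 MISS; vc=[10,5,21]
#10 0x91→b18/s2 MISS; vc=[10,5,21,26]

SEQ = [MISS, MISS, L1-HIT, MISS, L1-HIT, L1-HIT, MISS, VC-HIT, VC-HIT, MISS, MISS]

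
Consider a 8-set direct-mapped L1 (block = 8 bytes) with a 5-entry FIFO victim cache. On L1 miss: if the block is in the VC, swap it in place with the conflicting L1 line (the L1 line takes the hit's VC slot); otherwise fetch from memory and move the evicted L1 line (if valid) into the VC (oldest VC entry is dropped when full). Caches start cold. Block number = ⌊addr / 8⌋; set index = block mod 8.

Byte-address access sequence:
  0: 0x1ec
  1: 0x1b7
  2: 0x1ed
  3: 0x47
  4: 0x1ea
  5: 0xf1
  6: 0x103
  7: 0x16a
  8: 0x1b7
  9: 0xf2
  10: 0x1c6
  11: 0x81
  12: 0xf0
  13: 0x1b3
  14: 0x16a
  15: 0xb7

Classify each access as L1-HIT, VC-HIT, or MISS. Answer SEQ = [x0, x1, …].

#0 0x1ec→b61/s5 MISS; vc=[]
#1 0x1b7→b54/s6 MISS; vc=[]
#2 0x1ed→b61/s5 L1-HIT; vc=[]
#3 0x47→b8/s0 MISS; vc=[]
#4 0x1ea→b61/s5 L1-HIT; vc=[]
#5 0xf1→b30/s6 MISS; vc=[54]
#6 0x103→b32/s0 MISS; vc=[54,8]
#7 0x16a→b45/s5 MISS; vc=[54,8,61]
#8 0x1b7→b54/s6 VC-HIT; vc=[30,8,61]
#9 0xf2→b30/s6 VC-HIT; vc=[54,8,61]
#10 0x1c6→b56/s0 MISS; vc=[54,8,61,32]
#11 0x81→b16/s0 MISS; vc=[54,8,61,32,56]
#12 0xf0→b30/s6 L1-HIT; vc=[54,8,61,32,56]
#13 0x1b3→b54/s6 VC-HIT; vc=[30,8,61,32,56]
#14 0x16a→b45/s5 L1-HIT; vc=[30,8,61,32,56]
#15 0xb7→b22/s6 MISS; vc=[8,61,32,56,54]

SEQ = [MISS, MISS, L1-HIT, MISS, L1-HIT, MISS, MISS, MISS, VC-HIT, VC-HIT, MISS, MISS, L1-HIT, VC-HIT, L1-HIT, MISS]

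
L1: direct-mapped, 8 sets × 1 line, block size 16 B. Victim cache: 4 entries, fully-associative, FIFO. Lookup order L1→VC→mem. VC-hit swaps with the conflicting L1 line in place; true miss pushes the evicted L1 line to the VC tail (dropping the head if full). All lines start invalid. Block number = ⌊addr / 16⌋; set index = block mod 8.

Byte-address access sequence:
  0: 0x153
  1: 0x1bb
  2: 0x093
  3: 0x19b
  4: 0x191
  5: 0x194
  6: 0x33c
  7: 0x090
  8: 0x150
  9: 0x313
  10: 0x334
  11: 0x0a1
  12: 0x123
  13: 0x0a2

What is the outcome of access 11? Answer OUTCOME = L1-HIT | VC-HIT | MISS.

0: 0x153 (blk 21, set 5) → MISS  vc=[]
1: 0x1bb (blk 27, set 3) → MISS  vc=[]
2: 0x93 (blk 9, set 1) → MISS  vc=[]
3: 0x19b (blk 25, set 1) → MISS  vc=[9]
4: 0x191 (blk 25, set 1) → L1-HIT  vc=[9]
5: 0x194 (blk 25, set 1) → L1-HIT  vc=[9]
6: 0x33c (blk 51, set 3) → MISS  vc=[9, 27]
7: 0x90 (blk 9, set 1) → VC-HIT  vc=[25, 27]
8: 0x150 (blk 21, set 5) → L1-HIT  vc=[25, 27]
9: 0x313 (blk 49, set 1) → MISS  vc=[25, 27, 9]
10: 0x334 (blk 51, set 3) → L1-HIT  vc=[25, 27, 9]
11: 0xa1 (blk 10, set 2) → MISS  vc=[25, 27, 9]
12: 0x123 (blk 18, set 2) → MISS  vc=[25, 27, 9, 10]
13: 0xa2 (blk 10, set 2) → VC-HIT  vc=[25, 27, 9, 18]

OUTCOME = MISS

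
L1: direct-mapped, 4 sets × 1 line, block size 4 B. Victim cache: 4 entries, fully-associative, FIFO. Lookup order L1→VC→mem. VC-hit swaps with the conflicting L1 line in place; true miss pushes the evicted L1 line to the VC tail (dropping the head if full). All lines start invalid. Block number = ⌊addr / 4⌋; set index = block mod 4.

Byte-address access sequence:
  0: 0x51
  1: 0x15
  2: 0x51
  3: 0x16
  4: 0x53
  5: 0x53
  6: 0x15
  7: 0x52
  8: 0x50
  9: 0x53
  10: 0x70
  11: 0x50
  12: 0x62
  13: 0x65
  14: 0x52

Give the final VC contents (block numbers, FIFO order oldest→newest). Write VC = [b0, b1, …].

VC = [28, 24, 5]

  [0] addr=0x51 blk=20 s=0: MISS | VC []
  [1] addr=0x15 blk=5 s=1: MISS | VC []
  [2] addr=0x51 blk=20 s=0: L1-HIT | VC []
  [3] addr=0x16 blk=5 s=1: L1-HIT | VC []
  [4] addr=0x53 blk=20 s=0: L1-HIT | VC []
  [5] addr=0x53 blk=20 s=0: L1-HIT | VC []
  [6] addr=0x15 blk=5 s=1: L1-HIT | VC []
  [7] addr=0x52 blk=20 s=0: L1-HIT | VC []
  [8] addr=0x50 blk=20 s=0: L1-HIT | VC []
  [9] addr=0x53 blk=20 s=0: L1-HIT | VC []
  [10] addr=0x70 blk=28 s=0: MISS | VC [20]
  [11] addr=0x50 blk=20 s=0: VC-HIT | VC [28]
  [12] addr=0x62 blk=24 s=0: MISS | VC [28, 20]
  [13] addr=0x65 blk=25 s=1: MISS | VC [28, 20, 5]
  [14] addr=0x52 blk=20 s=0: VC-HIT | VC [28, 24, 5]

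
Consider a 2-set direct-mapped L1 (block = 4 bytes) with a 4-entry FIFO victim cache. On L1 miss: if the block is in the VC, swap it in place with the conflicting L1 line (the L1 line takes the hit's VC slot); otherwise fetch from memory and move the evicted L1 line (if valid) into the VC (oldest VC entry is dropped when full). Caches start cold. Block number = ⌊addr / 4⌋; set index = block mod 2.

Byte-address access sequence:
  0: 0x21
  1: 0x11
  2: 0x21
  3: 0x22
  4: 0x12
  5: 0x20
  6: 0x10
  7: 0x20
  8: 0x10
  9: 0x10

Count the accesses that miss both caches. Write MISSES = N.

#0 0x21→b8/s0 MISS; vc=[]
#1 0x11→b4/s0 MISS; vc=[8]
#2 0x21→b8/s0 VC-HIT; vc=[4]
#3 0x22→b8/s0 L1-HIT; vc=[4]
#4 0x12→b4/s0 VC-HIT; vc=[8]
#5 0x20→b8/s0 VC-HIT; vc=[4]
#6 0x10→b4/s0 VC-HIT; vc=[8]
#7 0x20→b8/s0 VC-HIT; vc=[4]
#8 0x10→b4/s0 VC-HIT; vc=[8]
#9 0x10→b4/s0 L1-HIT; vc=[8]

MISSES = 2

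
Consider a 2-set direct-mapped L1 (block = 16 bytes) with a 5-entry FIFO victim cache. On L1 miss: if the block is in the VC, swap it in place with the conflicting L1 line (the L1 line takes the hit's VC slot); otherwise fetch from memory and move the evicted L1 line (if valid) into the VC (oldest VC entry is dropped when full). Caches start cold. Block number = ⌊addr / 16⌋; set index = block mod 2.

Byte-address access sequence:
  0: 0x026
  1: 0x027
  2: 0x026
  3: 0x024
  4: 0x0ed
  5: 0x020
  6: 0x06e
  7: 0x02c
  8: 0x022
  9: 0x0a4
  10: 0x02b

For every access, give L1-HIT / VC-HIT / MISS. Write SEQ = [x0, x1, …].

SEQ = [MISS, L1-HIT, L1-HIT, L1-HIT, MISS, VC-HIT, MISS, VC-HIT, L1-HIT, MISS, VC-HIT]

#0 0x26→b2/s0 MISS; vc=[]
#1 0x27→b2/s0 L1-HIT; vc=[]
#2 0x26→b2/s0 L1-HIT; vc=[]
#3 0x24→b2/s0 L1-HIT; vc=[]
#4 0xed→b14/s0 MISS; vc=[2]
#5 0x20→b2/s0 VC-HIT; vc=[14]
#6 0x6e→b6/s0 MISS; vc=[14,2]
#7 0x2c→b2/s0 VC-HIT; vc=[14,6]
#8 0x22→b2/s0 L1-HIT; vc=[14,6]
#9 0xa4→b10/s0 MISS; vc=[14,6,2]
#10 0x2b→b2/s0 VC-HIT; vc=[14,6,10]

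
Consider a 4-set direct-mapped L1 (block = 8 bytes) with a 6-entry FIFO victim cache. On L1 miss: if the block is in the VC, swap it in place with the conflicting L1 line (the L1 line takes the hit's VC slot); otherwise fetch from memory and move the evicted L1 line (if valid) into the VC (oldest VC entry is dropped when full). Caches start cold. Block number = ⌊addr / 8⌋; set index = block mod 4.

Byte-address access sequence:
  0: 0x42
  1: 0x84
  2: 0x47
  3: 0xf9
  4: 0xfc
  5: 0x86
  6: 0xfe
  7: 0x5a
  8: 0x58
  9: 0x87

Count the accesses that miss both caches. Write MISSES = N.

0: 0x42 (blk 8, set 0) → MISS  vc=[]
1: 0x84 (blk 16, set 0) → MISS  vc=[8]
2: 0x47 (blk 8, set 0) → VC-HIT  vc=[16]
3: 0xf9 (blk 31, set 3) → MISS  vc=[16]
4: 0xfc (blk 31, set 3) → L1-HIT  vc=[16]
5: 0x86 (blk 16, set 0) → VC-HIT  vc=[8]
6: 0xfe (blk 31, set 3) → L1-HIT  vc=[8]
7: 0x5a (blk 11, set 3) → MISS  vc=[8, 31]
8: 0x58 (blk 11, set 3) → L1-HIT  vc=[8, 31]
9: 0x87 (blk 16, set 0) → L1-HIT  vc=[8, 31]

MISSES = 4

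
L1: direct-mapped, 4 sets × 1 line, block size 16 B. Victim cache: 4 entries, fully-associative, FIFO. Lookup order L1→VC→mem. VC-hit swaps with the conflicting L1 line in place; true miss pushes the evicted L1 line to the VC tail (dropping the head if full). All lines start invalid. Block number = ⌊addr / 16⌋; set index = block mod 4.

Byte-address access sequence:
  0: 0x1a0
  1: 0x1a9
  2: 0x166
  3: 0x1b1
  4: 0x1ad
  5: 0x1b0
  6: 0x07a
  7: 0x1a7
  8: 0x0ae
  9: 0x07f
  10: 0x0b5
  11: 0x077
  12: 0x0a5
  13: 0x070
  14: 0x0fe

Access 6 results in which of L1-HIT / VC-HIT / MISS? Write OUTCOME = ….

OUTCOME = MISS

0: 0x1a0 (blk 26, set 2) → MISS  vc=[]
1: 0x1a9 (blk 26, set 2) → L1-HIT  vc=[]
2: 0x166 (blk 22, set 2) → MISS  vc=[26]
3: 0x1b1 (blk 27, set 3) → MISS  vc=[26]
4: 0x1ad (blk 26, set 2) → VC-HIT  vc=[22]
5: 0x1b0 (blk 27, set 3) → L1-HIT  vc=[22]
6: 0x7a (blk 7, set 3) → MISS  vc=[22, 27]
7: 0x1a7 (blk 26, set 2) → L1-HIT  vc=[22, 27]
8: 0xae (blk 10, set 2) → MISS  vc=[22, 27, 26]
9: 0x7f (blk 7, set 3) → L1-HIT  vc=[22, 27, 26]
10: 0xb5 (blk 11, set 3) → MISS  vc=[22, 27, 26, 7]
11: 0x77 (blk 7, set 3) → VC-HIT  vc=[22, 27, 26, 11]
12: 0xa5 (blk 10, set 2) → L1-HIT  vc=[22, 27, 26, 11]
13: 0x70 (blk 7, set 3) → L1-HIT  vc=[22, 27, 26, 11]
14: 0xfe (blk 15, set 3) → MISS  vc=[27, 26, 11, 7]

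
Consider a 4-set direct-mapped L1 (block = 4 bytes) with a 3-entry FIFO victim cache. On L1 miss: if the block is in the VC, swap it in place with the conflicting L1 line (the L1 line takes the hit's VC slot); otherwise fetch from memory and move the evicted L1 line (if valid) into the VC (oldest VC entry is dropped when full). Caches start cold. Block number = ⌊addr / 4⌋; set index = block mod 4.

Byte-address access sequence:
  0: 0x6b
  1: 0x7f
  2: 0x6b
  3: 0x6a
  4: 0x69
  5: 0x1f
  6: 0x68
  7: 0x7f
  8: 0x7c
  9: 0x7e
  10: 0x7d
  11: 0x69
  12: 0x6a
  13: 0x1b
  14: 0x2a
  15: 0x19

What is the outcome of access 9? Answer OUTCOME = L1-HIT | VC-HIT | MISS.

OUTCOME = L1-HIT

0: 0x6b (blk 26, set 2) → MISS  vc=[]
1: 0x7f (blk 31, set 3) → MISS  vc=[]
2: 0x6b (blk 26, set 2) → L1-HIT  vc=[]
3: 0x6a (blk 26, set 2) → L1-HIT  vc=[]
4: 0x69 (blk 26, set 2) → L1-HIT  vc=[]
5: 0x1f (blk 7, set 3) → MISS  vc=[31]
6: 0x68 (blk 26, set 2) → L1-HIT  vc=[31]
7: 0x7f (blk 31, set 3) → VC-HIT  vc=[7]
8: 0x7c (blk 31, set 3) → L1-HIT  vc=[7]
9: 0x7e (blk 31, set 3) → L1-HIT  vc=[7]
10: 0x7d (blk 31, set 3) → L1-HIT  vc=[7]
11: 0x69 (blk 26, set 2) → L1-HIT  vc=[7]
12: 0x6a (blk 26, set 2) → L1-HIT  vc=[7]
13: 0x1b (blk 6, set 2) → MISS  vc=[7, 26]
14: 0x2a (blk 10, set 2) → MISS  vc=[7, 26, 6]
15: 0x19 (blk 6, set 2) → VC-HIT  vc=[7, 26, 10]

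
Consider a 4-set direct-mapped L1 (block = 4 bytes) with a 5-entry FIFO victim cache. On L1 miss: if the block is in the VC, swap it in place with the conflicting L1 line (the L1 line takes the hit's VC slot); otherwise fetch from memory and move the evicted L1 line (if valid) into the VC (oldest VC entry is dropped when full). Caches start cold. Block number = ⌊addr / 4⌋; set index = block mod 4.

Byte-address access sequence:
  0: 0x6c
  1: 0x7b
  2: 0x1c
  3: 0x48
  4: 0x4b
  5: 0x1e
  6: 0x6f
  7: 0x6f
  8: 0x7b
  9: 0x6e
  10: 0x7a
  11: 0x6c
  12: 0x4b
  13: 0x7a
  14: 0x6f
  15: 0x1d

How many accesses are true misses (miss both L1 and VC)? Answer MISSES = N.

MISSES = 4

#0 0x6c→b27/s3 MISS; vc=[]
#1 0x7b→b30/s2 MISS; vc=[]
#2 0x1c→b7/s3 MISS; vc=[27]
#3 0x48→b18/s2 MISS; vc=[27,30]
#4 0x4b→b18/s2 L1-HIT; vc=[27,30]
#5 0x1e→b7/s3 L1-HIT; vc=[27,30]
#6 0x6f→b27/s3 VC-HIT; vc=[7,30]
#7 0x6f→b27/s3 L1-HIT; vc=[7,30]
#8 0x7b→b30/s2 VC-HIT; vc=[7,18]
#9 0x6e→b27/s3 L1-HIT; vc=[7,18]
#10 0x7a→b30/s2 L1-HIT; vc=[7,18]
#11 0x6c→b27/s3 L1-HIT; vc=[7,18]
#12 0x4b→b18/s2 VC-HIT; vc=[7,30]
#13 0x7a→b30/s2 VC-HIT; vc=[7,18]
#14 0x6f→b27/s3 L1-HIT; vc=[7,18]
#15 0x1d→b7/s3 VC-HIT; vc=[27,18]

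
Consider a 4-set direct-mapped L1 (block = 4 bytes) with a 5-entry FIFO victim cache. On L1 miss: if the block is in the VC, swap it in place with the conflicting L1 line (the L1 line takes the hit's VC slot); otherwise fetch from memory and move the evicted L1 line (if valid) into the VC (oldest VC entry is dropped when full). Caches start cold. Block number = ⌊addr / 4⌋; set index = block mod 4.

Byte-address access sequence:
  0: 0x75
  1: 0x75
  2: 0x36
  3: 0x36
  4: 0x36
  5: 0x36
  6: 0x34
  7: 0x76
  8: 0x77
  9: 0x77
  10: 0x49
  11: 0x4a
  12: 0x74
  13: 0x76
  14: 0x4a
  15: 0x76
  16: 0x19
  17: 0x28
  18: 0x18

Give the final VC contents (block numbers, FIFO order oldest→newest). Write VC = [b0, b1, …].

VC = [13, 18, 10]

#0 0x75→b29/s1 MISS; vc=[]
#1 0x75→b29/s1 L1-HIT; vc=[]
#2 0x36→b13/s1 MISS; vc=[29]
#3 0x36→b13/s1 L1-HIT; vc=[29]
#4 0x36→b13/s1 L1-HIT; vc=[29]
#5 0x36→b13/s1 L1-HIT; vc=[29]
#6 0x34→b13/s1 L1-HIT; vc=[29]
#7 0x76→b29/s1 VC-HIT; vc=[13]
#8 0x77→b29/s1 L1-HIT; vc=[13]
#9 0x77→b29/s1 L1-HIT; vc=[13]
#10 0x49→b18/s2 MISS; vc=[13]
#11 0x4a→b18/s2 L1-HIT; vc=[13]
#12 0x74→b29/s1 L1-HIT; vc=[13]
#13 0x76→b29/s1 L1-HIT; vc=[13]
#14 0x4a→b18/s2 L1-HIT; vc=[13]
#15 0x76→b29/s1 L1-HIT; vc=[13]
#16 0x19→b6/s2 MISS; vc=[13,18]
#17 0x28→b10/s2 MISS; vc=[13,18,6]
#18 0x18→b6/s2 VC-HIT; vc=[13,18,10]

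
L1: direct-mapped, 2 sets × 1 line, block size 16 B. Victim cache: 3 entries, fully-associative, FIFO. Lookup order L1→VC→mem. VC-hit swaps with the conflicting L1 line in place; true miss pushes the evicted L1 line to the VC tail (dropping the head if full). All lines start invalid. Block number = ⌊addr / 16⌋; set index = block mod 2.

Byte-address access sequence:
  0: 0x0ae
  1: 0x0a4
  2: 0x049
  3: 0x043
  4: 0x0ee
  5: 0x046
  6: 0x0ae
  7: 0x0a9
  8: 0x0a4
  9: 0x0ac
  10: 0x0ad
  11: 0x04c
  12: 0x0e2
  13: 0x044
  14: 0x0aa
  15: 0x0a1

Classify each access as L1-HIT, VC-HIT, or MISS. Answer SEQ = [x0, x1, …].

0: 0xae (blk 10, set 0) → MISS  vc=[]
1: 0xa4 (blk 10, set 0) → L1-HIT  vc=[]
2: 0x49 (blk 4, set 0) → MISS  vc=[10]
3: 0x43 (blk 4, set 0) → L1-HIT  vc=[10]
4: 0xee (blk 14, set 0) → MISS  vc=[10, 4]
5: 0x46 (blk 4, set 0) → VC-HIT  vc=[10, 14]
6: 0xae (blk 10, set 0) → VC-HIT  vc=[4, 14]
7: 0xa9 (blk 10, set 0) → L1-HIT  vc=[4, 14]
8: 0xa4 (blk 10, set 0) → L1-HIT  vc=[4, 14]
9: 0xac (blk 10, set 0) → L1-HIT  vc=[4, 14]
10: 0xad (blk 10, set 0) → L1-HIT  vc=[4, 14]
11: 0x4c (blk 4, set 0) → VC-HIT  vc=[10, 14]
12: 0xe2 (blk 14, set 0) → VC-HIT  vc=[10, 4]
13: 0x44 (blk 4, set 0) → VC-HIT  vc=[10, 14]
14: 0xaa (blk 10, set 0) → VC-HIT  vc=[4, 14]
15: 0xa1 (blk 10, set 0) → L1-HIT  vc=[4, 14]

SEQ = [MISS, L1-HIT, MISS, L1-HIT, MISS, VC-HIT, VC-HIT, L1-HIT, L1-HIT, L1-HIT, L1-HIT, VC-HIT, VC-HIT, VC-HIT, VC-HIT, L1-HIT]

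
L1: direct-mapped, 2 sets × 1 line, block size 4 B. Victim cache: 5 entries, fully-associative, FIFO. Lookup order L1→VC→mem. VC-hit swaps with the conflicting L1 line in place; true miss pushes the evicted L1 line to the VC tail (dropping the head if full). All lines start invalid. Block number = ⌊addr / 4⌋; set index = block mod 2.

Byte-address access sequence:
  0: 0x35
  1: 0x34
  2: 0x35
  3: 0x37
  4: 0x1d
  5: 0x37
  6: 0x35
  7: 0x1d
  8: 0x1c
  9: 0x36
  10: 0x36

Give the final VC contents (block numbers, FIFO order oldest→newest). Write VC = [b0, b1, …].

0: 0x35 (blk 13, set 1) → MISS  vc=[]
1: 0x34 (blk 13, set 1) → L1-HIT  vc=[]
2: 0x35 (blk 13, set 1) → L1-HIT  vc=[]
3: 0x37 (blk 13, set 1) → L1-HIT  vc=[]
4: 0x1d (blk 7, set 1) → MISS  vc=[13]
5: 0x37 (blk 13, set 1) → VC-HIT  vc=[7]
6: 0x35 (blk 13, set 1) → L1-HIT  vc=[7]
7: 0x1d (blk 7, set 1) → VC-HIT  vc=[13]
8: 0x1c (blk 7, set 1) → L1-HIT  vc=[13]
9: 0x36 (blk 13, set 1) → VC-HIT  vc=[7]
10: 0x36 (blk 13, set 1) → L1-HIT  vc=[7]

VC = [7]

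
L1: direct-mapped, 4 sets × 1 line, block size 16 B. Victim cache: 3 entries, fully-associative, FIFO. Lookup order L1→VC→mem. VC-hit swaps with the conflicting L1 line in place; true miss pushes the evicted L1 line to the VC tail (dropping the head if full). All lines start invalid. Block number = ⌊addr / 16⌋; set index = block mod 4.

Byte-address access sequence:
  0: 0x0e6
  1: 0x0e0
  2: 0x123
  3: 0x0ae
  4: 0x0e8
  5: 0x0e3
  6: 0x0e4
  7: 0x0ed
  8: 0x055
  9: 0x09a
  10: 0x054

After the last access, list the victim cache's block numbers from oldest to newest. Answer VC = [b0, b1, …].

VC = [10, 18, 9]

0: 0xe6 (blk 14, set 2) → MISS  vc=[]
1: 0xe0 (blk 14, set 2) → L1-HIT  vc=[]
2: 0x123 (blk 18, set 2) → MISS  vc=[14]
3: 0xae (blk 10, set 2) → MISS  vc=[14, 18]
4: 0xe8 (blk 14, set 2) → VC-HIT  vc=[10, 18]
5: 0xe3 (blk 14, set 2) → L1-HIT  vc=[10, 18]
6: 0xe4 (blk 14, set 2) → L1-HIT  vc=[10, 18]
7: 0xed (blk 14, set 2) → L1-HIT  vc=[10, 18]
8: 0x55 (blk 5, set 1) → MISS  vc=[10, 18]
9: 0x9a (blk 9, set 1) → MISS  vc=[10, 18, 5]
10: 0x54 (blk 5, set 1) → VC-HIT  vc=[10, 18, 9]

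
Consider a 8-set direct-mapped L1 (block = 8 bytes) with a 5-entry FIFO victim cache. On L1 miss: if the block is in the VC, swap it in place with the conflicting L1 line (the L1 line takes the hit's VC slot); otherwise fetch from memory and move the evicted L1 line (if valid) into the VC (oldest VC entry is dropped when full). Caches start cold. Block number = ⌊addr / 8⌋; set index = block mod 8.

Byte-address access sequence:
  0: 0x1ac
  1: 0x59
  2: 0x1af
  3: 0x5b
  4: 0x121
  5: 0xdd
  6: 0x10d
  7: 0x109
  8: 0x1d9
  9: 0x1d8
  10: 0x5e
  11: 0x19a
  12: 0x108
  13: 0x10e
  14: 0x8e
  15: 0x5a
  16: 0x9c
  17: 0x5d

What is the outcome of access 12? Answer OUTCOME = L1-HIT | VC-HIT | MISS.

OUTCOME = L1-HIT

0: 0x1ac (blk 53, set 5) → MISS  vc=[]
1: 0x59 (blk 11, set 3) → MISS  vc=[]
2: 0x1af (blk 53, set 5) → L1-HIT  vc=[]
3: 0x5b (blk 11, set 3) → L1-HIT  vc=[]
4: 0x121 (blk 36, set 4) → MISS  vc=[]
5: 0xdd (blk 27, set 3) → MISS  vc=[11]
6: 0x10d (blk 33, set 1) → MISS  vc=[11]
7: 0x109 (blk 33, set 1) → L1-HIT  vc=[11]
8: 0x1d9 (blk 59, set 3) → MISS  vc=[11, 27]
9: 0x1d8 (blk 59, set 3) → L1-HIT  vc=[11, 27]
10: 0x5e (blk 11, set 3) → VC-HIT  vc=[59, 27]
11: 0x19a (blk 51, set 3) → MISS  vc=[59, 27, 11]
12: 0x108 (blk 33, set 1) → L1-HIT  vc=[59, 27, 11]
13: 0x10e (blk 33, set 1) → L1-HIT  vc=[59, 27, 11]
14: 0x8e (blk 17, set 1) → MISS  vc=[59, 27, 11, 33]
15: 0x5a (blk 11, set 3) → VC-HIT  vc=[59, 27, 51, 33]
16: 0x9c (blk 19, set 3) → MISS  vc=[59, 27, 51, 33, 11]
17: 0x5d (blk 11, set 3) → VC-HIT  vc=[59, 27, 51, 33, 19]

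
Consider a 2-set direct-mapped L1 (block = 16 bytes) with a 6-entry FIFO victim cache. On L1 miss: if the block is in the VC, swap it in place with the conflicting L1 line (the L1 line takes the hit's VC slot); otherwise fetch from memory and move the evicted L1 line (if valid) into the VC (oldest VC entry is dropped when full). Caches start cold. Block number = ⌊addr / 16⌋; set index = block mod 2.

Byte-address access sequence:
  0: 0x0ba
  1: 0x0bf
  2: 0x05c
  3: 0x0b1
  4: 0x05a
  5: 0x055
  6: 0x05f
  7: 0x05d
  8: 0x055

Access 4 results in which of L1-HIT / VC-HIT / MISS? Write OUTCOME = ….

OUTCOME = VC-HIT

0: 0xba (blk 11, set 1) → MISS  vc=[]
1: 0xbf (blk 11, set 1) → L1-HIT  vc=[]
2: 0x5c (blk 5, set 1) → MISS  vc=[11]
3: 0xb1 (blk 11, set 1) → VC-HIT  vc=[5]
4: 0x5a (blk 5, set 1) → VC-HIT  vc=[11]
5: 0x55 (blk 5, set 1) → L1-HIT  vc=[11]
6: 0x5f (blk 5, set 1) → L1-HIT  vc=[11]
7: 0x5d (blk 5, set 1) → L1-HIT  vc=[11]
8: 0x55 (blk 5, set 1) → L1-HIT  vc=[11]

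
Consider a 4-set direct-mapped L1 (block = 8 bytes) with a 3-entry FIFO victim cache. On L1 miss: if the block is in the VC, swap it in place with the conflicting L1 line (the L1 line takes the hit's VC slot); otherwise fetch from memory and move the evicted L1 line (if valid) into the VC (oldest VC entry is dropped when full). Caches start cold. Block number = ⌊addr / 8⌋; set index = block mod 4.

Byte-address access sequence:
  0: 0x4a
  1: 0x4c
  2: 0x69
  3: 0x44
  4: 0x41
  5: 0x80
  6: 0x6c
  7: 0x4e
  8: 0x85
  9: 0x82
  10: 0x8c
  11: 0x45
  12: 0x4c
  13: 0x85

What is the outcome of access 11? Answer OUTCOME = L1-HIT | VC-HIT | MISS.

  [0] addr=0x4a blk=9 s=1: MISS | VC []
  [1] addr=0x4c blk=9 s=1: L1-HIT | VC []
  [2] addr=0x69 blk=13 s=1: MISS | VC [9]
  [3] addr=0x44 blk=8 s=0: MISS | VC [9]
  [4] addr=0x41 blk=8 s=0: L1-HIT | VC [9]
  [5] addr=0x80 blk=16 s=0: MISS | VC [9, 8]
  [6] addr=0x6c blk=13 s=1: L1-HIT | VC [9, 8]
  [7] addr=0x4e blk=9 s=1: VC-HIT | VC [13, 8]
  [8] addr=0x85 blk=16 s=0: L1-HIT | VC [13, 8]
  [9] addr=0x82 blk=16 s=0: L1-HIT | VC [13, 8]
  [10] addr=0x8c blk=17 s=1: MISS | VC [13, 8, 9]
  [11] addr=0x45 blk=8 s=0: VC-HIT | VC [13, 16, 9]
  [12] addr=0x4c blk=9 s=1: VC-HIT | VC [13, 16, 17]
  [13] addr=0x85 blk=16 s=0: VC-HIT | VC [13, 8, 17]

OUTCOME = VC-HIT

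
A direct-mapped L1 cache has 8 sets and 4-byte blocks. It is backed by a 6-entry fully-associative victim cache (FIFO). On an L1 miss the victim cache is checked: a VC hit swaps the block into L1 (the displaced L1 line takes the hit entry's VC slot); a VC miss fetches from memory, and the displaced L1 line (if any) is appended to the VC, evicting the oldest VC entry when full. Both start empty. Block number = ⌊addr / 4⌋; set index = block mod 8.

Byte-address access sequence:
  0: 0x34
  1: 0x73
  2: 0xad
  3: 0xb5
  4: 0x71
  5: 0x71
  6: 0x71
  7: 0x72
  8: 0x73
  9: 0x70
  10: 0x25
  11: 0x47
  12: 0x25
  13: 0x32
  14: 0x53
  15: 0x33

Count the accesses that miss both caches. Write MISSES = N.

#0 0x34→b13/s5 MISS; vc=[]
#1 0x73→b28/s4 MISS; vc=[]
#2 0xad→b43/s3 MISS; vc=[]
#3 0xb5→b45/s5 MISS; vc=[13]
#4 0x71→b28/s4 L1-HIT; vc=[13]
#5 0x71→b28/s4 L1-HIT; vc=[13]
#6 0x71→b28/s4 L1-HIT; vc=[13]
#7 0x72→b28/s4 L1-HIT; vc=[13]
#8 0x73→b28/s4 L1-HIT; vc=[13]
#9 0x70→b28/s4 L1-HIT; vc=[13]
#10 0x25→b9/s1 MISS; vc=[13]
#11 0x47→b17/s1 MISS; vc=[13,9]
#12 0x25→b9/s1 VC-HIT; vc=[13,17]
#13 0x32→b12/s4 MISS; vc=[13,17,28]
#14 0x53→b20/s4 MISS; vc=[13,17,28,12]
#15 0x33→b12/s4 VC-HIT; vc=[13,17,28,20]

MISSES = 8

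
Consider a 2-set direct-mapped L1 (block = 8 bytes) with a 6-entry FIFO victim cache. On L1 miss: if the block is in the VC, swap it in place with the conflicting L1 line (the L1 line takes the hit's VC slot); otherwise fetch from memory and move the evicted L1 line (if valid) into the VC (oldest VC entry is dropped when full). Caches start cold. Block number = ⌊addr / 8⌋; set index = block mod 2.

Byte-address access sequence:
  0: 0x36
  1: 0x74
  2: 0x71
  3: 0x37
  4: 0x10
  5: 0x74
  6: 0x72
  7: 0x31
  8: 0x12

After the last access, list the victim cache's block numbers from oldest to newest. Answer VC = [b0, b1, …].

VC = [6, 14]

#0 0x36→b6/s0 MISS; vc=[]
#1 0x74→b14/s0 MISS; vc=[6]
#2 0x71→b14/s0 L1-HIT; vc=[6]
#3 0x37→b6/s0 VC-HIT; vc=[14]
#4 0x10→b2/s0 MISS; vc=[14,6]
#5 0x74→b14/s0 VC-HIT; vc=[2,6]
#6 0x72→b14/s0 L1-HIT; vc=[2,6]
#7 0x31→b6/s0 VC-HIT; vc=[2,14]
#8 0x12→b2/s0 VC-HIT; vc=[6,14]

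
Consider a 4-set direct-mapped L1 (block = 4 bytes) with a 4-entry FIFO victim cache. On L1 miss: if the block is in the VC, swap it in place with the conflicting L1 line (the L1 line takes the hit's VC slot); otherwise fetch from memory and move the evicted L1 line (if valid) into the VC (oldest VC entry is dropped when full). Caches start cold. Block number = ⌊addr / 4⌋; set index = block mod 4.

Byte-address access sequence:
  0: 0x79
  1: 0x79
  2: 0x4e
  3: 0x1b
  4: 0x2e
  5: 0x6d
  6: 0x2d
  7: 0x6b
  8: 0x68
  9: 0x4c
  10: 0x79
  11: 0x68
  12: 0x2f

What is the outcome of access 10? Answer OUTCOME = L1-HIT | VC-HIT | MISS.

#0 0x79→b30/s2 MISS; vc=[]
#1 0x79→b30/s2 L1-HIT; vc=[]
#2 0x4e→b19/s3 MISS; vc=[]
#3 0x1b→b6/s2 MISS; vc=[30]
#4 0x2e→b11/s3 MISS; vc=[30,19]
#5 0x6d→b27/s3 MISS; vc=[30,19,11]
#6 0x2d→b11/s3 VC-HIT; vc=[30,19,27]
#7 0x6b→b26/s2 MISS; vc=[30,19,27,6]
#8 0x68→b26/s2 L1-HIT; vc=[30,19,27,6]
#9 0x4c→b19/s3 VC-HIT; vc=[30,11,27,6]
#10 0x79→b30/s2 VC-HIT; vc=[26,11,27,6]
#11 0x68→b26/s2 VC-HIT; vc=[30,11,27,6]
#12 0x2f→b11/s3 VC-HIT; vc=[30,19,27,6]

OUTCOME = VC-HIT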